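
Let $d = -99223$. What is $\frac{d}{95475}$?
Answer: $- \frac{99223}{95475} \approx -1.0393$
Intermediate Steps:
$\frac{d}{95475} = - \frac{99223}{95475}$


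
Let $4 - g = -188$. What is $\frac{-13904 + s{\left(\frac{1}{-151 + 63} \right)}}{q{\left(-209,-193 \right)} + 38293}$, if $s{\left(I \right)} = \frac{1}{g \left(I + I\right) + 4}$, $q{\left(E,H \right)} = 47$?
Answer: $- \frac{55627}{153360} \approx -0.36272$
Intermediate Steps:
$g = 192$ ($g = 4 - -188 = 4 + 188 = 192$)
$s{\left(I \right)} = \frac{1}{4 + 384 I}$ ($s{\left(I \right)} = \frac{1}{192 \left(I + I\right) + 4} = \frac{1}{192 \cdot 2 I + 4} = \frac{1}{384 I + 4} = \frac{1}{4 + 384 I}$)
$\frac{-13904 + s{\left(\frac{1}{-151 + 63} \right)}}{q{\left(-209,-193 \right)} + 38293} = \frac{-13904 + \frac{1}{4 \left(1 + \frac{96}{-151 + 63}\right)}}{47 + 38293} = \frac{-13904 + \frac{1}{4 \left(1 + \frac{96}{-88}\right)}}{38340} = \left(-13904 + \frac{1}{4 \left(1 + 96 \left(- \frac{1}{88}\right)\right)}\right) \frac{1}{38340} = \left(-13904 + \frac{1}{4 \left(1 - \frac{12}{11}\right)}\right) \frac{1}{38340} = \left(-13904 + \frac{1}{4 \left(- \frac{1}{11}\right)}\right) \frac{1}{38340} = \left(-13904 + \frac{1}{4} \left(-11\right)\right) \frac{1}{38340} = \left(-13904 - \frac{11}{4}\right) \frac{1}{38340} = \left(- \frac{55627}{4}\right) \frac{1}{38340} = - \frac{55627}{153360}$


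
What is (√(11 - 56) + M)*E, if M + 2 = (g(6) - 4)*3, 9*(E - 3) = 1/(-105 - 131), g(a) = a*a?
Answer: 299437/1062 + 6371*I*√5/708 ≈ 281.96 + 20.121*I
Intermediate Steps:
g(a) = a²
E = 6371/2124 (E = 3 + 1/(9*(-105 - 131)) = 3 + (⅑)/(-236) = 3 + (⅑)*(-1/236) = 3 - 1/2124 = 6371/2124 ≈ 2.9995)
M = 94 (M = -2 + (6² - 4)*3 = -2 + (36 - 4)*3 = -2 + 32*3 = -2 + 96 = 94)
(√(11 - 56) + M)*E = (√(11 - 56) + 94)*(6371/2124) = (√(-45) + 94)*(6371/2124) = (3*I*√5 + 94)*(6371/2124) = (94 + 3*I*√5)*(6371/2124) = 299437/1062 + 6371*I*√5/708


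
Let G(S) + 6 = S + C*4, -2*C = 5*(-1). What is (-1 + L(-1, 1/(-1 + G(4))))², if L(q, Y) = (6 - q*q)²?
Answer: 576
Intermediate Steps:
C = 5/2 (C = -5*(-1)/2 = -½*(-5) = 5/2 ≈ 2.5000)
G(S) = 4 + S (G(S) = -6 + (S + (5/2)*4) = -6 + (S + 10) = -6 + (10 + S) = 4 + S)
L(q, Y) = (6 - q²)²
(-1 + L(-1, 1/(-1 + G(4))))² = (-1 + (-6 + (-1)²)²)² = (-1 + (-6 + 1)²)² = (-1 + (-5)²)² = (-1 + 25)² = 24² = 576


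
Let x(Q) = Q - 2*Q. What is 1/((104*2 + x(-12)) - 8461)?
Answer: -1/8241 ≈ -0.00012134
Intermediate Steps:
x(Q) = -Q
1/((104*2 + x(-12)) - 8461) = 1/((104*2 - 1*(-12)) - 8461) = 1/((208 + 12) - 8461) = 1/(220 - 8461) = 1/(-8241) = -1/8241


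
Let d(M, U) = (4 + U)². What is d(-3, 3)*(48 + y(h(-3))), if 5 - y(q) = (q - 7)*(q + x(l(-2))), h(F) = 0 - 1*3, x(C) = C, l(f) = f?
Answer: 147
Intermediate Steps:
h(F) = -3 (h(F) = 0 - 3 = -3)
y(q) = 5 - (-7 + q)*(-2 + q) (y(q) = 5 - (q - 7)*(q - 2) = 5 - (-7 + q)*(-2 + q))
d(-3, 3)*(48 + y(h(-3))) = (4 + 3)²*(48 + (-9 - 1*(-3)² + 9*(-3))) = 7²*(48 + (-9 - 1*9 - 27)) = 49*(48 + (-9 - 9 - 27)) = 49*(48 - 45) = 49*3 = 147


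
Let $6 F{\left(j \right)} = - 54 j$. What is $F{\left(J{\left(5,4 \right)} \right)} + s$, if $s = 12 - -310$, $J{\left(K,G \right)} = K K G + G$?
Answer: $-614$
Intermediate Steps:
$J{\left(K,G \right)} = G + G K^{2}$ ($J{\left(K,G \right)} = K^{2} G + G = G K^{2} + G = G + G K^{2}$)
$F{\left(j \right)} = - 9 j$ ($F{\left(j \right)} = \frac{\left(-54\right) j}{6} = - 9 j$)
$s = 322$ ($s = 12 + 310 = 322$)
$F{\left(J{\left(5,4 \right)} \right)} + s = - 9 \cdot 4 \left(1 + 5^{2}\right) + 322 = - 9 \cdot 4 \left(1 + 25\right) + 322 = - 9 \cdot 4 \cdot 26 + 322 = \left(-9\right) 104 + 322 = -936 + 322 = -614$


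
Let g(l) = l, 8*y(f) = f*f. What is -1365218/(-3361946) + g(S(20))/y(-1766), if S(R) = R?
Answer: 532289967521/1310636157397 ≈ 0.40613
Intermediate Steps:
y(f) = f²/8 (y(f) = (f*f)/8 = f²/8)
-1365218/(-3361946) + g(S(20))/y(-1766) = -1365218/(-3361946) + 20/(((⅛)*(-1766)²)) = -1365218*(-1/3361946) + 20/(((⅛)*3118756)) = 682609/1680973 + 20/(779689/2) = 682609/1680973 + 20*(2/779689) = 682609/1680973 + 40/779689 = 532289967521/1310636157397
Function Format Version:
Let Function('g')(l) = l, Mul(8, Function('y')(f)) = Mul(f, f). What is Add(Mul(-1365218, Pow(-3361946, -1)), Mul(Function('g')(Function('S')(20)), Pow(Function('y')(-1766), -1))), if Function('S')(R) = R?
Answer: Rational(532289967521, 1310636157397) ≈ 0.40613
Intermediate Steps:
Function('y')(f) = Mul(Rational(1, 8), Pow(f, 2)) (Function('y')(f) = Mul(Rational(1, 8), Mul(f, f)) = Mul(Rational(1, 8), Pow(f, 2)))
Add(Mul(-1365218, Pow(-3361946, -1)), Mul(Function('g')(Function('S')(20)), Pow(Function('y')(-1766), -1))) = Add(Mul(-1365218, Pow(-3361946, -1)), Mul(20, Pow(Mul(Rational(1, 8), Pow(-1766, 2)), -1))) = Add(Mul(-1365218, Rational(-1, 3361946)), Mul(20, Pow(Mul(Rational(1, 8), 3118756), -1))) = Add(Rational(682609, 1680973), Mul(20, Pow(Rational(779689, 2), -1))) = Add(Rational(682609, 1680973), Mul(20, Rational(2, 779689))) = Add(Rational(682609, 1680973), Rational(40, 779689)) = Rational(532289967521, 1310636157397)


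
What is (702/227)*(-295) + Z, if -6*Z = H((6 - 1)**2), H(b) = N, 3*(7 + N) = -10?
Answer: -3720583/4086 ≈ -910.57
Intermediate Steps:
N = -31/3 (N = -7 + (1/3)*(-10) = -7 - 10/3 = -31/3 ≈ -10.333)
H(b) = -31/3
Z = 31/18 (Z = -1/6*(-31/3) = 31/18 ≈ 1.7222)
(702/227)*(-295) + Z = (702/227)*(-295) + 31/18 = -207090/227 + 31/18 = -3720583/4086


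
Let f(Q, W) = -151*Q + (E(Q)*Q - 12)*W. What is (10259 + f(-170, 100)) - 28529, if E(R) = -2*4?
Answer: 142200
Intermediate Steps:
E(R) = -8
f(Q, W) = -151*Q + W*(-12 - 8*Q) (f(Q, W) = -151*Q + (-8*Q - 12)*W = -151*Q + (-12 - 8*Q)*W = -151*Q + W*(-12 - 8*Q))
(10259 + f(-170, 100)) - 28529 = (10259 + (-151*(-170) - 12*100 - 8*(-170)*100)) - 28529 = (10259 + (25670 - 1200 + 136000)) - 28529 = (10259 + 160470) - 28529 = 170729 - 28529 = 142200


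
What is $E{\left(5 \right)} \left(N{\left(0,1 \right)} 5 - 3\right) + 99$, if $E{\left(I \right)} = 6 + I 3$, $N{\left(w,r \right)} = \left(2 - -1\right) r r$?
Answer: $351$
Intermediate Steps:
$N{\left(w,r \right)} = 3 r^{2}$ ($N{\left(w,r \right)} = \left(2 + 1\right) r r = 3 r r = 3 r^{2}$)
$E{\left(I \right)} = 6 + 3 I$
$E{\left(5 \right)} \left(N{\left(0,1 \right)} 5 - 3\right) + 99 = \left(6 + 3 \cdot 5\right) \left(3 \cdot 1^{2} \cdot 5 - 3\right) + 99 = \left(6 + 15\right) \left(3 \cdot 1 \cdot 5 - 3\right) + 99 = 21 \left(3 \cdot 5 - 3\right) + 99 = 21 \left(15 - 3\right) + 99 = 21 \cdot 12 + 99 = 252 + 99 = 351$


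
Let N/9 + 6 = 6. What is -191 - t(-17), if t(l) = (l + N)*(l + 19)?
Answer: -157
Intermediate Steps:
N = 0 (N = -54 + 9*6 = -54 + 54 = 0)
t(l) = l*(19 + l) (t(l) = (l + 0)*(l + 19) = l*(19 + l))
-191 - t(-17) = -191 - (-17)*(19 - 17) = -191 - (-17)*2 = -191 - 1*(-34) = -191 + 34 = -157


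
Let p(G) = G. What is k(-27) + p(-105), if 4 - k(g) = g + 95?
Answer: -169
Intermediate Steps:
k(g) = -91 - g (k(g) = 4 - (g + 95) = 4 - (95 + g) = 4 + (-95 - g) = -91 - g)
k(-27) + p(-105) = (-91 - 1*(-27)) - 105 = (-91 + 27) - 105 = -64 - 105 = -169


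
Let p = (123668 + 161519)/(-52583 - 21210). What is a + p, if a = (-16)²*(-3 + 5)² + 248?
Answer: 93579509/73793 ≈ 1268.1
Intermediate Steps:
p = -285187/73793 (p = 285187/(-73793) = 285187*(-1/73793) = -285187/73793 ≈ -3.8647)
a = 1272 (a = 256*2² + 248 = 256*4 + 248 = 1024 + 248 = 1272)
a + p = 1272 - 285187/73793 = 93579509/73793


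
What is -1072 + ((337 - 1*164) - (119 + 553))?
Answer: -1571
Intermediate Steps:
-1072 + ((337 - 1*164) - (119 + 553)) = -1072 + ((337 - 164) - 1*672) = -1072 + (173 - 672) = -1072 - 499 = -1571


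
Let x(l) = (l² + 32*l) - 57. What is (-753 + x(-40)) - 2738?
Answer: -3228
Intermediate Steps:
x(l) = -57 + l² + 32*l
(-753 + x(-40)) - 2738 = (-753 + (-57 + (-40)² + 32*(-40))) - 2738 = (-753 + (-57 + 1600 - 1280)) - 2738 = (-753 + 263) - 2738 = -490 - 2738 = -3228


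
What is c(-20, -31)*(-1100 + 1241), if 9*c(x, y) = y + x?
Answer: -799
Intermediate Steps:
c(x, y) = x/9 + y/9 (c(x, y) = (y + x)/9 = (x + y)/9 = x/9 + y/9)
c(-20, -31)*(-1100 + 1241) = ((⅑)*(-20) + (⅑)*(-31))*(-1100 + 1241) = (-20/9 - 31/9)*141 = -17/3*141 = -799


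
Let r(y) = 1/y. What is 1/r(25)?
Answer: 25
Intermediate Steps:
1/r(25) = 1/(1/25) = 25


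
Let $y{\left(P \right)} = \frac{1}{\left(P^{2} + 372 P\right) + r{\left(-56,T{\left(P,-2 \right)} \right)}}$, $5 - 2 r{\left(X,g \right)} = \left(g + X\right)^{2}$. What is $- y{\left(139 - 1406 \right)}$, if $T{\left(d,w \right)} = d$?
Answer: $- \frac{1}{258803} \approx -3.8639 \cdot 10^{-6}$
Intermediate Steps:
$r{\left(X,g \right)} = \frac{5}{2} - \frac{\left(X + g\right)^{2}}{2}$ ($r{\left(X,g \right)} = \frac{5}{2} - \frac{\left(g + X\right)^{2}}{2} = \frac{5}{2} - \frac{\left(X + g\right)^{2}}{2}$)
$y{\left(P \right)} = \frac{1}{\frac{5}{2} + P^{2} + 372 P - \frac{\left(-56 + P\right)^{2}}{2}}$ ($y{\left(P \right)} = \frac{1}{\left(P^{2} + 372 P\right) - \left(- \frac{5}{2} + \frac{\left(-56 + P\right)^{2}}{2}\right)} = \frac{1}{\frac{5}{2} + P^{2} + 372 P - \frac{\left(-56 + P\right)^{2}}{2}}$)
$- y{\left(139 - 1406 \right)} = - \frac{2}{-3131 + \left(139 - 1406\right)^{2} + 856 \left(139 - 1406\right)} = - \frac{2}{-3131 + \left(-1267\right)^{2} + 856 \left(-1267\right)} = - \frac{2}{-3131 + 1605289 - 1084552} = - \frac{2}{517606} = \left(-1\right) \frac{1}{258803} = - \frac{1}{258803}$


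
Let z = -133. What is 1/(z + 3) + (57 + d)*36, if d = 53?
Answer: 514799/130 ≈ 3960.0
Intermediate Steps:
1/(z + 3) + (57 + d)*36 = 1/(-133 + 3) + (57 + 53)*36 = 1/(-130) + 110*36 = -1/130 + 3960 = 514799/130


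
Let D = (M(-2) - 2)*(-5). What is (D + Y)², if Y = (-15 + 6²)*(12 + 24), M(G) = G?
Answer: 602176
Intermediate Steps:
Y = 756 (Y = (-15 + 36)*36 = 21*36 = 756)
D = 20 (D = (-2 - 2)*(-5) = -4*(-5) = 20)
(D + Y)² = (20 + 756)² = 776² = 602176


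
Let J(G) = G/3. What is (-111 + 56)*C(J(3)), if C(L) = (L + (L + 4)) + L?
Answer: -385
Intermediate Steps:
J(G) = G/3 (J(G) = G*(⅓) = G/3)
C(L) = 4 + 3*L (C(L) = (L + (4 + L)) + L = (4 + 2*L) + L = 4 + 3*L)
(-111 + 56)*C(J(3)) = (-111 + 56)*(4 + 3*((⅓)*3)) = -55*(4 + 3*1) = -55*(4 + 3) = -55*7 = -385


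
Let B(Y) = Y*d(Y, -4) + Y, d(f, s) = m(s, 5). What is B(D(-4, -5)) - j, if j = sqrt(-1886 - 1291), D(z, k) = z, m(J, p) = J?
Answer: 12 - 3*I*sqrt(353) ≈ 12.0 - 56.365*I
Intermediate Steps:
d(f, s) = s
B(Y) = -3*Y (B(Y) = Y*(-4) + Y = -4*Y + Y = -3*Y)
j = 3*I*sqrt(353) (j = sqrt(-3177) = 3*I*sqrt(353) ≈ 56.365*I)
B(D(-4, -5)) - j = -3*(-4) - 3*I*sqrt(353) = 12 - 3*I*sqrt(353)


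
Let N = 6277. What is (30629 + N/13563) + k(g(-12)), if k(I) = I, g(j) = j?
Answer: 415264648/13563 ≈ 30617.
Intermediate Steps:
(30629 + N/13563) + k(g(-12)) = (30629 + 6277/13563) - 12 = 415427404/13563 - 12 = 415264648/13563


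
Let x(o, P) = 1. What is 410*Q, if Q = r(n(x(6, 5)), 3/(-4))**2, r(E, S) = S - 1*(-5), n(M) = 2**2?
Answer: 59245/8 ≈ 7405.6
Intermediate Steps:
n(M) = 4
r(E, S) = 5 + S (r(E, S) = S + 5 = 5 + S)
Q = 289/16 (Q = (5 + 3/(-4))**2 = (5 + 3*(-1/4))**2 = (5 - 3/4)**2 = (17/4)**2 = 289/16 ≈ 18.063)
410*Q = 410*(289/16) = 59245/8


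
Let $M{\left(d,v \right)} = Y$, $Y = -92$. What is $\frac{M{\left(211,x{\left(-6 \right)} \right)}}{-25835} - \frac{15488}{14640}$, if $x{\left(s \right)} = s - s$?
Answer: $- \frac{996964}{945561} \approx -1.0544$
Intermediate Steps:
$x{\left(s \right)} = 0$
$M{\left(d,v \right)} = -92$
$\frac{M{\left(211,x{\left(-6 \right)} \right)}}{-25835} - \frac{15488}{14640} = - \frac{92}{-25835} - \frac{15488}{14640} = \left(-92\right) \left(- \frac{1}{25835}\right) - \frac{968}{915} = \frac{92}{25835} - \frac{968}{915} = - \frac{996964}{945561}$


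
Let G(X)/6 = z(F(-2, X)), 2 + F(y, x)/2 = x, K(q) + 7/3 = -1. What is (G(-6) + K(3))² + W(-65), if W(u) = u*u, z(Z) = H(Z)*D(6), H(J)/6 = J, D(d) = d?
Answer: 107740909/9 ≈ 1.1971e+7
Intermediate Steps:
K(q) = -10/3 (K(q) = -7/3 - 1 = -10/3)
F(y, x) = -4 + 2*x
H(J) = 6*J
z(Z) = 36*Z (z(Z) = (6*Z)*6 = 36*Z)
W(u) = u²
G(X) = -864 + 432*X (G(X) = 6*(36*(-4 + 2*X)) = 6*(-144 + 72*X) = -864 + 432*X)
(G(-6) + K(3))² + W(-65) = ((-864 + 432*(-6)) - 10/3)² + (-65)² = ((-864 - 2592) - 10/3)² + 4225 = (-3456 - 10/3)² + 4225 = (-10378/3)² + 4225 = 107702884/9 + 4225 = 107740909/9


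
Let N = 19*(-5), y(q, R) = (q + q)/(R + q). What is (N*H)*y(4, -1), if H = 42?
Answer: -10640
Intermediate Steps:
y(q, R) = 2*q/(R + q) (y(q, R) = (2*q)/(R + q) = 2*q/(R + q))
N = -95
(N*H)*y(4, -1) = (-95*42)*(2*4/(-1 + 4)) = -7980*4/3 = -3990*8/3 = -10640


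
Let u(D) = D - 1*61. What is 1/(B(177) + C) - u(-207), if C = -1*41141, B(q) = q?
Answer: 10978351/40964 ≈ 268.00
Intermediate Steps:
u(D) = -61 + D (u(D) = D - 61 = -61 + D)
C = -41141
1/(B(177) + C) - u(-207) = 1/(177 - 41141) - (-61 - 207) = 1/(-40964) - 1*(-268) = -1/40964 + 268 = 10978351/40964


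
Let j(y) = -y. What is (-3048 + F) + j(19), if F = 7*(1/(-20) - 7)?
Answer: -62327/20 ≈ -3116.4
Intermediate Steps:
F = -987/20 (F = 7*(-1/20 - 7) = 7*(-141/20) = -987/20 ≈ -49.350)
(-3048 + F) + j(19) = (-3048 - 987/20) - 1*19 = -61947/20 - 19 = -62327/20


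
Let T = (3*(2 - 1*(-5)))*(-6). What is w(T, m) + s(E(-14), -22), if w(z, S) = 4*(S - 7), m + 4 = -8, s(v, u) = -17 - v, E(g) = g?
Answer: -79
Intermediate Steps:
T = -126 (T = (3*(2 + 5))*(-6) = (3*7)*(-6) = 21*(-6) = -126)
m = -12 (m = -4 - 8 = -12)
w(z, S) = -28 + 4*S (w(z, S) = 4*(-7 + S) = -28 + 4*S)
w(T, m) + s(E(-14), -22) = (-28 + 4*(-12)) + (-17 - 1*(-14)) = (-28 - 48) + (-17 + 14) = -76 - 3 = -79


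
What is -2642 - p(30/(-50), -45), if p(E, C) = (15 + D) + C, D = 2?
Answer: -2614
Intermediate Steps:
p(E, C) = 17 + C (p(E, C) = (15 + 2) + C = 17 + C)
-2642 - p(30/(-50), -45) = -2642 - (17 - 45) = -2642 - 1*(-28) = -2642 + 28 = -2614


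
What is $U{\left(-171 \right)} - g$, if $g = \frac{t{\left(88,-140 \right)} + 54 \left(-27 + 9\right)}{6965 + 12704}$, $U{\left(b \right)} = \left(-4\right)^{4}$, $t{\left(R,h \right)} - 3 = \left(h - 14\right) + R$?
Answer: $\frac{5036299}{19669} \approx 256.05$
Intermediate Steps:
$t{\left(R,h \right)} = -11 + R + h$ ($t{\left(R,h \right)} = 3 + \left(\left(h - 14\right) + R\right) = 3 + \left(\left(-14 + h\right) + R\right) = 3 + \left(-14 + R + h\right) = -11 + R + h$)
$U{\left(b \right)} = 256$
$g = - \frac{1035}{19669}$ ($g = \frac{\left(-11 + 88 - 140\right) + 54 \left(-27 + 9\right)}{6965 + 12704} = \frac{-63 + 54 \left(-18\right)}{19669} = \left(-63 - 972\right) \frac{1}{19669} = \left(-1035\right) \frac{1}{19669} = - \frac{1035}{19669} \approx -0.052621$)
$U{\left(-171 \right)} - g = 256 - - \frac{1035}{19669} = 256 + \frac{1035}{19669} = \frac{5036299}{19669}$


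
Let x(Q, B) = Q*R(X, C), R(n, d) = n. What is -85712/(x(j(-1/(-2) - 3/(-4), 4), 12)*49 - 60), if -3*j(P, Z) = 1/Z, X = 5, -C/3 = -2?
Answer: 1028544/965 ≈ 1065.8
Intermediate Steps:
C = 6 (C = -3*(-2) = 6)
j(P, Z) = -1/(3*Z)
x(Q, B) = 5*Q (x(Q, B) = Q*5 = 5*Q)
-85712/(x(j(-1/(-2) - 3/(-4), 4), 12)*49 - 60) = -85712/((5*(-1/3/4))*49 - 60) = -85712/((5*(-1/3*1/4))*49 - 60) = -85712/((5*(-1/12))*49 - 60) = -85712/(-5/12*49 - 60) = -85712/(-245/12 - 60) = -85712/(-965/12) = -85712*(-12/965) = 1028544/965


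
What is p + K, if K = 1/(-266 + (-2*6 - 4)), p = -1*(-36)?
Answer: 10151/282 ≈ 35.996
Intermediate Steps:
p = 36
K = -1/282 (K = 1/(-266 + (-12 - 4)) = 1/(-266 - 16) = 1/(-282) = -1/282 ≈ -0.0035461)
p + K = 36 - 1/282 = 10151/282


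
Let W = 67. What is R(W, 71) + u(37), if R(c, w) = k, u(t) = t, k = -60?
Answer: -23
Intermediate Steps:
R(c, w) = -60
R(W, 71) + u(37) = -60 + 37 = -23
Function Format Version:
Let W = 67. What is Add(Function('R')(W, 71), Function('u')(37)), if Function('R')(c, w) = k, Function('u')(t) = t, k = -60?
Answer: -23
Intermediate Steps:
Function('R')(c, w) = -60
Add(Function('R')(W, 71), Function('u')(37)) = Add(-60, 37) = -23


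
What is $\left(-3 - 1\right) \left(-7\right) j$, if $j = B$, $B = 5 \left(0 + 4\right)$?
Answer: $560$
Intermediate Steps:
$B = 20$ ($B = 5 \cdot 4 = 20$)
$j = 20$
$\left(-3 - 1\right) \left(-7\right) j = \left(-3 - 1\right) \left(-7\right) 20 = \left(-4\right) \left(-7\right) 20 = 28 \cdot 20 = 560$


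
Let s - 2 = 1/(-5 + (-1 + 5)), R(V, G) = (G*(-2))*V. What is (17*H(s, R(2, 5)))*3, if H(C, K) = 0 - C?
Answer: -51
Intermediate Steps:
R(V, G) = -2*G*V (R(V, G) = (-2*G)*V = -2*G*V)
s = 1 (s = 2 + 1/(-5 + (-1 + 5)) = 2 + 1/(-5 + 4) = 2 + 1/(-1) = 2 - 1 = 1)
H(C, K) = -C
(17*H(s, R(2, 5)))*3 = (17*(-1*1))*3 = (17*(-1))*3 = -17*3 = -51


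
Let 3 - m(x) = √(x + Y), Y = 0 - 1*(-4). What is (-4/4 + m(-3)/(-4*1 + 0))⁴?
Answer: 81/16 ≈ 5.0625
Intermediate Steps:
Y = 4 (Y = 0 + 4 = 4)
m(x) = 3 - √(4 + x) (m(x) = 3 - √(x + 4) = 3 - √(4 + x))
(-4/4 + m(-3)/(-4*1 + 0))⁴ = (-4/4 + (3 - √(4 - 3))/(-4*1 + 0))⁴ = (-4*¼ + (3 - √1)/(-4 + 0))⁴ = (-1 + (3 - 1*1)/(-4))⁴ = (-1 + (3 - 1)*(-¼))⁴ = (-1 + 2*(-¼))⁴ = (-1 - ½)⁴ = (-3/2)⁴ = 81/16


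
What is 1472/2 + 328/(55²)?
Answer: 2226728/3025 ≈ 736.11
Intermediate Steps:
1472/2 + 328/(55²) = 1472*(½) + 328/3025 = 736 + 328*(1/3025) = 736 + 328/3025 = 2226728/3025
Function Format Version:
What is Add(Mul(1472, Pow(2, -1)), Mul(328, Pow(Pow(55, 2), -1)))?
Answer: Rational(2226728, 3025) ≈ 736.11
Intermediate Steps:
Add(Mul(1472, Pow(2, -1)), Mul(328, Pow(Pow(55, 2), -1))) = Add(Mul(1472, Rational(1, 2)), Mul(328, Pow(3025, -1))) = Add(736, Mul(328, Rational(1, 3025))) = Add(736, Rational(328, 3025)) = Rational(2226728, 3025)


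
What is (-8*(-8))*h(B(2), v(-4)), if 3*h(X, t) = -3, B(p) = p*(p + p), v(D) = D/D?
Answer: -64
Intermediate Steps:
v(D) = 1
B(p) = 2*p² (B(p) = p*(2*p) = 2*p²)
h(X, t) = -1 (h(X, t) = (⅓)*(-3) = -1)
(-8*(-8))*h(B(2), v(-4)) = -8*(-8)*(-1) = 64*(-1) = -64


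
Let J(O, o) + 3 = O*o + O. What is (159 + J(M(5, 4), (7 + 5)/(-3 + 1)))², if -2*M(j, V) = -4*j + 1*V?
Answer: 13456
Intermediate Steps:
M(j, V) = 2*j - V/2 (M(j, V) = -(-4*j + 1*V)/2 = -(-4*j + V)/2 = -(V - 4*j)/2 = 2*j - V/2)
J(O, o) = -3 + O + O*o (J(O, o) = -3 + (O*o + O) = -3 + (O + O*o) = -3 + O + O*o)
(159 + J(M(5, 4), (7 + 5)/(-3 + 1)))² = (159 + (-3 + (2*5 - ½*4) + (2*5 - ½*4)*((7 + 5)/(-3 + 1))))² = (159 + (-3 + (10 - 2) + (10 - 2)*(12/(-2))))² = (159 + (-3 + 8 + 8*(12*(-½))))² = (159 + (-3 + 8 + 8*(-6)))² = (159 + (-3 + 8 - 48))² = (159 - 43)² = 116² = 13456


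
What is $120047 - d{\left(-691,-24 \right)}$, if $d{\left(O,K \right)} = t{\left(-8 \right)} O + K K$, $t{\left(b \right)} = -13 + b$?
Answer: $104960$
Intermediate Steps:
$d{\left(O,K \right)} = K^{2} - 21 O$ ($d{\left(O,K \right)} = \left(-13 - 8\right) O + K K = - 21 O + K^{2} = K^{2} - 21 O$)
$120047 - d{\left(-691,-24 \right)} = 120047 - \left(\left(-24\right)^{2} - -14511\right) = 120047 - \left(576 + 14511\right) = 120047 - 15087 = 104960$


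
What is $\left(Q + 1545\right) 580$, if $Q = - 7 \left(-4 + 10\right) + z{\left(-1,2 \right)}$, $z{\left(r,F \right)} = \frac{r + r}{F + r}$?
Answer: $870580$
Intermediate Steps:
$z{\left(r,F \right)} = \frac{2 r}{F + r}$
$Q = -44$ ($Q = - 7 \left(-4 + 10\right) + 2 \left(-1\right) \frac{1}{2 - 1} = \left(-7\right) 6 + 2 \left(-1\right) 1^{-1} = -42 + 2 \left(-1\right) 1 = -42 - 2 = -44$)
$\left(Q + 1545\right) 580 = \left(-44 + 1545\right) 580 = 1501 \cdot 580 = 870580$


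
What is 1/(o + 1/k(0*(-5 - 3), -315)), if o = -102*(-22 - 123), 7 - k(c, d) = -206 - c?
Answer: 213/3150271 ≈ 6.7613e-5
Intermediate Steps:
k(c, d) = 213 + c (k(c, d) = 7 - (-206 - c) = 7 + (206 + c) = 213 + c)
o = 14790 (o = -102*(-145) = 14790)
1/(o + 1/k(0*(-5 - 3), -315)) = 1/(14790 + 1/(213 + 0*(-5 - 3))) = 1/(14790 + 1/(213 + 0*(-8))) = 1/(14790 + 1/(213 + 0)) = 1/(14790 + 1/213) = 1/(3150271/213) = 213/3150271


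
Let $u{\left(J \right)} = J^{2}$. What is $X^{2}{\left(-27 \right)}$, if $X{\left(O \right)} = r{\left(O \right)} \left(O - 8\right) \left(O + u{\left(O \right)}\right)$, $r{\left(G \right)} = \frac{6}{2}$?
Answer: $5433164100$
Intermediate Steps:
$r{\left(G \right)} = 3$ ($r{\left(G \right)} = 6 \cdot \frac{1}{2} = 3$)
$X{\left(O \right)} = 3 \left(-8 + O\right) \left(O + O^{2}\right)$ ($X{\left(O \right)} = 3 \left(O - 8\right) \left(O + O^{2}\right) = 3 \left(-8 + O\right) \left(O + O^{2}\right)$)
$X^{2}{\left(-27 \right)} = \left(3 \left(-27\right) \left(-8 + \left(-27\right)^{2} - -189\right)\right)^{2} = \left(3 \left(-27\right) \left(-8 + 729 + 189\right)\right)^{2} = \left(3 \left(-27\right) 910\right)^{2} = \left(-73710\right)^{2} = 5433164100$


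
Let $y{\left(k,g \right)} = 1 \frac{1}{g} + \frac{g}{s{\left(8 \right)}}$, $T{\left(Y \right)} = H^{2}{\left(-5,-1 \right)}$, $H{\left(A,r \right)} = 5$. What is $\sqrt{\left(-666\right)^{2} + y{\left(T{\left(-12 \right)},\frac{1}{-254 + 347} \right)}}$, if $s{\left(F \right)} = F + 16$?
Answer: $\frac{\sqrt{61393923278}}{372} \approx 666.07$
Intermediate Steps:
$s{\left(F \right)} = 16 + F$
$T{\left(Y \right)} = 25$ ($T{\left(Y \right)} = 5^{2} = 25$)
$y{\left(k,g \right)} = \frac{1}{g} + \frac{g}{24}$ ($y{\left(k,g \right)} = 1 \frac{1}{g} + \frac{g}{16 + 8} = \frac{1}{g} + \frac{g}{24}$)
$\sqrt{\left(-666\right)^{2} + y{\left(T{\left(-12 \right)},\frac{1}{-254 + 347} \right)}} = \sqrt{\left(-666\right)^{2} + \left(\frac{1}{\frac{1}{-254 + 347}} + \frac{1}{24 \left(-254 + 347\right)}\right)} = \sqrt{443556 + \left(\frac{1}{\frac{1}{93}} + \frac{1}{24 \cdot 93}\right)} = \sqrt{443556 + \left(\frac{1}{\frac{1}{93}} + \frac{1}{24} \cdot \frac{1}{93}\right)} = \sqrt{443556 + \left(93 + \frac{1}{2232}\right)} = \sqrt{443556 + \frac{207577}{2232}} = \sqrt{\frac{990224569}{2232}} = \frac{\sqrt{61393923278}}{372}$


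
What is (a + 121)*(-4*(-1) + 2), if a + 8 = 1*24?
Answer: 822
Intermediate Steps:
a = 16 (a = -8 + 1*24 = -8 + 24 = 16)
(a + 121)*(-4*(-1) + 2) = (16 + 121)*(-4*(-1) + 2) = 137*(4 + 2) = 137*6 = 822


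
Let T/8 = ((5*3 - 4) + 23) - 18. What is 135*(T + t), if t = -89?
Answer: 5265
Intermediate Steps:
T = 128 (T = 8*(((5*3 - 4) + 23) - 18) = 8*(((15 - 4) + 23) - 18) = 8*((11 + 23) - 18) = 8*(34 - 18) = 8*16 = 128)
135*(T + t) = 135*(128 - 89) = 135*39 = 5265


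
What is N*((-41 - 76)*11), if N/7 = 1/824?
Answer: -9009/824 ≈ -10.933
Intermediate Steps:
N = 7/824 ≈ 0.0084952
N*((-41 - 76)*11) = 7*((-41 - 76)*11)/824 = 7*(-117*11)/824 = (7/824)*(-1287) = -9009/824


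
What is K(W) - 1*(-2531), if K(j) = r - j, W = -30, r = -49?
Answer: 2512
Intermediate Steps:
K(j) = -49 - j
K(W) - 1*(-2531) = (-49 - 1*(-30)) - 1*(-2531) = (-49 + 30) + 2531 = -19 + 2531 = 2512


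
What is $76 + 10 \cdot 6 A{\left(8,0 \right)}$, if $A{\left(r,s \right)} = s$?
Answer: $76$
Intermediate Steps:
$76 + 10 \cdot 6 A{\left(8,0 \right)} = 76 + 10 \cdot 6 \cdot 0 = 76 + 60 \cdot 0 = 76 + 0 = 76$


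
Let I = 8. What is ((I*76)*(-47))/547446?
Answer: -14288/273723 ≈ -0.052199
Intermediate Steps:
((I*76)*(-47))/547446 = ((8*76)*(-47))/547446 = (608*(-47))*(1/547446) = -28576*1/547446 = -14288/273723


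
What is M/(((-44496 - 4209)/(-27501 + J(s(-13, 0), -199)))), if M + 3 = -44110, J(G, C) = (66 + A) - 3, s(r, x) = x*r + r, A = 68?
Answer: -14204386/573 ≈ -24790.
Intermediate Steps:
s(r, x) = r + r*x (s(r, x) = r*x + r = r + r*x)
J(G, C) = 131 (J(G, C) = (66 + 68) - 3 = 134 - 3 = 131)
M = -44113 (M = -3 - 44110 = -44113)
M/(((-44496 - 4209)/(-27501 + J(s(-13, 0), -199)))) = -44113*(-27501 + 131)/(-44496 - 4209) = -44113/((-48705/(-27370))) = -44113/((-48705*(-1/27370))) = -44113/573/322 = -44113*322/573 = -14204386/573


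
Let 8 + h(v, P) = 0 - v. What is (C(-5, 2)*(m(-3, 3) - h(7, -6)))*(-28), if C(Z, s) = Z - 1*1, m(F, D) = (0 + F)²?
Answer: 4032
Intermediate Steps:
m(F, D) = F²
C(Z, s) = -1 + Z (C(Z, s) = Z - 1 = -1 + Z)
h(v, P) = -8 - v (h(v, P) = -8 + (0 - v) = -8 - v)
(C(-5, 2)*(m(-3, 3) - h(7, -6)))*(-28) = ((-1 - 5)*((-3)² - (-8 - 1*7)))*(-28) = -6*(9 - (-8 - 7))*(-28) = -6*(9 - 1*(-15))*(-28) = -6*(9 + 15)*(-28) = -6*24*(-28) = -144*(-28) = 4032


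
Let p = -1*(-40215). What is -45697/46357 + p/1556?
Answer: 1793142223/72131492 ≈ 24.859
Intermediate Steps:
p = 40215
-45697/46357 + p/1556 = -45697/46357 + 40215/1556 = 1793142223/72131492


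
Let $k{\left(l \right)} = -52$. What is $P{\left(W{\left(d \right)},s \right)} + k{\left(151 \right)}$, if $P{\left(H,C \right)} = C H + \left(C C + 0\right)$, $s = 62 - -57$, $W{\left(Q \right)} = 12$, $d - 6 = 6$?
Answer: $15537$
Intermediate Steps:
$d = 12$ ($d = 6 + 6 = 12$)
$s = 119$ ($s = 62 + 57 = 119$)
$P{\left(H,C \right)} = C^{2} + C H$ ($P{\left(H,C \right)} = C H + \left(C^{2} + 0\right) = C H + C^{2} = C^{2} + C H$)
$P{\left(W{\left(d \right)},s \right)} + k{\left(151 \right)} = 119 \left(119 + 12\right) - 52 = 119 \cdot 131 - 52 = 15589 - 52 = 15537$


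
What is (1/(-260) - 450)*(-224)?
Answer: 6552056/65 ≈ 1.0080e+5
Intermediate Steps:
(1/(-260) - 450)*(-224) = (-1/260 - 450)*(-224) = -117001/260*(-224) = 6552056/65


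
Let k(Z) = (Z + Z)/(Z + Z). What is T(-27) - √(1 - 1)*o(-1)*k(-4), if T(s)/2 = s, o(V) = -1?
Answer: -54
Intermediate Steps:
k(Z) = 1 (k(Z) = (2*Z)/((2*Z)) = (2*Z)*(1/(2*Z)) = 1)
T(s) = 2*s
T(-27) - √(1 - 1)*o(-1)*k(-4) = 2*(-27) - √(1 - 1)*(-1) = -54 - √0*(-1) = -54 - 0*(-1) = -54 - 0 = -54 - 1*0 = -54 + 0 = -54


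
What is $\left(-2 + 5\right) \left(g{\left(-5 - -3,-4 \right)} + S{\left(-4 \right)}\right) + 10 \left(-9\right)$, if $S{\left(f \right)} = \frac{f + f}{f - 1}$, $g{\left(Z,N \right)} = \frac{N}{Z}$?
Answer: $- \frac{396}{5} \approx -79.2$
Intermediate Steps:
$S{\left(f \right)} = \frac{2 f}{-1 + f}$
$\left(-2 + 5\right) \left(g{\left(-5 - -3,-4 \right)} + S{\left(-4 \right)}\right) + 10 \left(-9\right) = \left(-2 + 5\right) \left(- \frac{4}{-5 - -3} + 2 \left(-4\right) \frac{1}{-1 - 4}\right) + 10 \left(-9\right) = 3 \left(- \frac{4}{-5 + 3} + 2 \left(-4\right) \frac{1}{-5}\right) - 90 = 3 \left(- \frac{4}{-2} + 2 \left(-4\right) \left(- \frac{1}{5}\right)\right) - 90 = 3 \left(\left(-4\right) \left(- \frac{1}{2}\right) + \frac{8}{5}\right) - 90 = 3 \left(2 + \frac{8}{5}\right) - 90 = 3 \cdot \frac{18}{5} - 90 = \frac{54}{5} - 90 = - \frac{396}{5}$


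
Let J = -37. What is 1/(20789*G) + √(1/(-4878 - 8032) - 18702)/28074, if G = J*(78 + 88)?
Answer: -1/127686038 + I*√3117026819110/362435340 ≈ -7.8317e-9 + 0.0048712*I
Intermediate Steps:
G = -6142 (G = -37*(78 + 88) = -37*166 = -6142)
1/(20789*G) + √(1/(-4878 - 8032) - 18702)/28074 = 1/(20789*(-6142)) + √(1/(-4878 - 8032) - 18702)/28074 = (1/20789)*(-1/6142) + √(1/(-12910) - 18702)*(1/28074) = -1/127686038 + √(-1/12910 - 18702)*(1/28074) = -1/127686038 + √(-241442821/12910)*(1/28074) = -1/127686038 + (I*√3117026819110/12910)*(1/28074) = -1/127686038 + I*√3117026819110/362435340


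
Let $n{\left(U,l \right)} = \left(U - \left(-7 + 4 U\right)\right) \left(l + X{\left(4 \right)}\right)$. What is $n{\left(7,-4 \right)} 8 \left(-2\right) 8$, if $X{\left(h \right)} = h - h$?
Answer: $-7168$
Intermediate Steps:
$X{\left(h \right)} = 0$
$n{\left(U,l \right)} = l \left(7 - 3 U\right)$ ($n{\left(U,l \right)} = \left(U - \left(-7 + 4 U\right)\right) \left(l + 0\right) = \left(U - \left(-7 + 4 U\right)\right) l = \left(7 - 3 U\right) l = l \left(7 - 3 U\right)$)
$n{\left(7,-4 \right)} 8 \left(-2\right) 8 = - 4 \left(7 - 21\right) 8 \left(-2\right) 8 = - 4 \left(7 - 21\right) \left(\left(-16\right) 8\right) = \left(-4\right) \left(-14\right) \left(-128\right) = 56 \left(-128\right) = -7168$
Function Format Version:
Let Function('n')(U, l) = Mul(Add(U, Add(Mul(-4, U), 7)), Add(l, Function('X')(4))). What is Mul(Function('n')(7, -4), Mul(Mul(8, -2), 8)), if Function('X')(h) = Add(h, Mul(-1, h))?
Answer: -7168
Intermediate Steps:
Function('X')(h) = 0
Function('n')(U, l) = Mul(l, Add(7, Mul(-3, U))) (Function('n')(U, l) = Mul(Add(U, Add(Mul(-4, U), 7)), Add(l, 0)) = Mul(Add(U, Add(7, Mul(-4, U))), l) = Mul(Add(7, Mul(-3, U)), l) = Mul(l, Add(7, Mul(-3, U))))
Mul(Function('n')(7, -4), Mul(Mul(8, -2), 8)) = Mul(Mul(-4, Add(7, Mul(-3, 7))), Mul(Mul(8, -2), 8)) = Mul(Mul(-4, Add(7, -21)), Mul(-16, 8)) = Mul(Mul(-4, -14), -128) = Mul(56, -128) = -7168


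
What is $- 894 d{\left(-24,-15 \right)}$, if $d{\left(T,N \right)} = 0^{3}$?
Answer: $0$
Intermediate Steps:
$d{\left(T,N \right)} = 0$
$- 894 d{\left(-24,-15 \right)} = \left(-894\right) 0 = 0$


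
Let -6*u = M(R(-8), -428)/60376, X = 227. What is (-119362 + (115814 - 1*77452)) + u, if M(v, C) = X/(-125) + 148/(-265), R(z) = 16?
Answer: -194395625984269/2399946000 ≈ -81000.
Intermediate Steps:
M(v, C) = -15731/6625 (M(v, C) = 227/(-125) + 148/(-265) = 227*(-1/125) + 148*(-1/265) = -227/125 - 148/265 = -15731/6625)
u = 15731/2399946000 (u = -(-15731)/(39750*60376) = -1/6*(-15731/399991000) = 15731/2399946000 ≈ 6.5547e-6)
(-119362 + (115814 - 1*77452)) + u = (-119362 + (115814 - 1*77452)) + 15731/2399946000 = (-119362 + (115814 - 77452)) + 15731/2399946000 = (-119362 + 38362) + 15731/2399946000 = -81000 + 15731/2399946000 = -194395625984269/2399946000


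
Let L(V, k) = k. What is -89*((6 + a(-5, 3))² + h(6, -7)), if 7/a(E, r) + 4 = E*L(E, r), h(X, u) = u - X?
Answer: -601284/361 ≈ -1665.6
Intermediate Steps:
a(E, r) = 7/(-4 + E*r)
-89*((6 + a(-5, 3))² + h(6, -7)) = -89*((6 + 7/(-4 - 5*3))² + (-7 - 1*6)) = -89*((6 + 7/(-4 - 15))² + (-7 - 6)) = -89*((6 + 7/(-19))² - 13) = -89*((6 + 7*(-1/19))² - 13) = -89*((6 - 7/19)² - 13) = -89*((107/19)² - 13) = -89*(11449/361 - 13) = -89*6756/361 = -601284/361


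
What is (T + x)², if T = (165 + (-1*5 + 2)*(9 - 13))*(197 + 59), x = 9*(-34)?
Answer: 2025540036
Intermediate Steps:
x = -306
T = 45312 (T = (165 + (-5 + 2)*(-4))*256 = (165 - 3*(-4))*256 = (165 + 12)*256 = 177*256 = 45312)
(T + x)² = (45312 - 306)² = 45006² = 2025540036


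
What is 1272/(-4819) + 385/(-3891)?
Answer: -6804667/18750729 ≈ -0.36290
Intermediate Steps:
1272/(-4819) + 385/(-3891) = 1272*(-1/4819) + 385*(-1/3891) = -1272/4819 - 385/3891 = -6804667/18750729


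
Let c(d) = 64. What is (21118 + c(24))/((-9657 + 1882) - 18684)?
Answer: -21182/26459 ≈ -0.80056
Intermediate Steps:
(21118 + c(24))/((-9657 + 1882) - 18684) = (21118 + 64)/((-9657 + 1882) - 18684) = 21182/(-7775 - 18684) = 21182/(-26459) = 21182*(-1/26459) = -21182/26459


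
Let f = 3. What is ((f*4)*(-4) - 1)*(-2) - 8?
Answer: 90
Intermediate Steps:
((f*4)*(-4) - 1)*(-2) - 8 = ((3*4)*(-4) - 1)*(-2) - 8 = (12*(-4) - 1)*(-2) - 8 = (-48 - 1)*(-2) - 8 = -49*(-2) - 8 = 98 - 8 = 90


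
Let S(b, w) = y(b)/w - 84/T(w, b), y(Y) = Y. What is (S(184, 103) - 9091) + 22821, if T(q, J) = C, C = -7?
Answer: 1415610/103 ≈ 13744.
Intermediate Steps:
T(q, J) = -7
S(b, w) = 12 + b/w (S(b, w) = b/w - 84/(-7) = b/w - 84*(-⅐) = b/w + 12 = 12 + b/w)
(S(184, 103) - 9091) + 22821 = ((12 + 184/103) - 9091) + 22821 = (1420/103 - 9091) + 22821 = -934953/103 + 22821 = 1415610/103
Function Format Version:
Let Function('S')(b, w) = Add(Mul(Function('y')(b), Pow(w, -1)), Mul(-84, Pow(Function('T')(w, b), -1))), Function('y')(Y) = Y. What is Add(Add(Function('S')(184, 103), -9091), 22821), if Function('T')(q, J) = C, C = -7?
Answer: Rational(1415610, 103) ≈ 13744.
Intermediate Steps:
Function('T')(q, J) = -7
Function('S')(b, w) = Add(12, Mul(b, Pow(w, -1))) (Function('S')(b, w) = Add(Mul(b, Pow(w, -1)), Mul(-84, Pow(-7, -1))) = Add(Mul(b, Pow(w, -1)), Mul(-84, Rational(-1, 7))) = Add(Mul(b, Pow(w, -1)), 12) = Add(12, Mul(b, Pow(w, -1))))
Add(Add(Function('S')(184, 103), -9091), 22821) = Add(Add(Add(12, Mul(184, Pow(103, -1))), -9091), 22821) = Add(Add(Add(12, Mul(184, Rational(1, 103))), -9091), 22821) = Add(Add(Add(12, Rational(184, 103)), -9091), 22821) = Add(Add(Rational(1420, 103), -9091), 22821) = Add(Rational(-934953, 103), 22821) = Rational(1415610, 103)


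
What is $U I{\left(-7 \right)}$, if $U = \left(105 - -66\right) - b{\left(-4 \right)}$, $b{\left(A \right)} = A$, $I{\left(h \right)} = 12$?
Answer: $2100$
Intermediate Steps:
$U = 175$ ($U = \left(105 - -66\right) - -4 = \left(105 + 66\right) + 4 = 171 + 4 = 175$)
$U I{\left(-7 \right)} = 175 \cdot 12 = 2100$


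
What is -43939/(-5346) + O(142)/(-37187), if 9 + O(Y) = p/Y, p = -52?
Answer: 116014686193/14114920842 ≈ 8.2193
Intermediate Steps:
O(Y) = -9 - 52/Y
-43939/(-5346) + O(142)/(-37187) = -43939/(-5346) + (-9 - 52/142)/(-37187) = -43939*(-1/5346) + (-9 - 52*1/142)*(-1/37187) = 43939/5346 + (-9 - 26/71)*(-1/37187) = 43939/5346 - 665/71*(-1/37187) = 43939/5346 + 665/2640277 = 116014686193/14114920842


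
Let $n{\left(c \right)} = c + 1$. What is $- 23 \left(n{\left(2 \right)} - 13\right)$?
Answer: $230$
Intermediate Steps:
$n{\left(c \right)} = 1 + c$
$- 23 \left(n{\left(2 \right)} - 13\right) = - 23 \left(\left(1 + 2\right) - 13\right) = - 23 \left(3 - 13\right) = \left(-23\right) \left(-10\right) = 230$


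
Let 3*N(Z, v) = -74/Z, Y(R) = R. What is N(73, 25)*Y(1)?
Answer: -74/219 ≈ -0.33790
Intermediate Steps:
N(Z, v) = -74/(3*Z) (N(Z, v) = (-74/Z)/3 = -74/(3*Z))
N(73, 25)*Y(1) = -74/3/73*1 = -74/3*1/73*1 = -74/219*1 = -74/219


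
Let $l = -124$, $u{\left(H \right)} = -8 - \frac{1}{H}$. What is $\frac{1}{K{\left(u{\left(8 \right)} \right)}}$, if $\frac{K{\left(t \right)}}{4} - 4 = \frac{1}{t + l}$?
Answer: $\frac{1057}{16880} \approx 0.062618$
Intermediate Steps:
$K{\left(t \right)} = 16 + \frac{4}{-124 + t}$ ($K{\left(t \right)} = 16 + \frac{4}{t - 124} = 16 + \frac{4}{-124 + t}$)
$\frac{1}{K{\left(u{\left(8 \right)} \right)}} = \frac{1}{4 \frac{1}{-124 - \frac{65}{8}} \left(-495 + 4 \left(-8 - \frac{1}{8}\right)\right)} = \frac{1}{4 \frac{1}{-124 - \frac{65}{8}} \left(-495 + 4 \left(- \frac{65}{8}\right)\right)} = \frac{1}{4 \frac{1}{- \frac{1057}{8}} \left(-495 - \frac{65}{2}\right)} = \frac{1}{4 \left(- \frac{8}{1057}\right) \left(- \frac{1055}{2}\right)} = \frac{1}{\frac{16880}{1057}} = \frac{1057}{16880}$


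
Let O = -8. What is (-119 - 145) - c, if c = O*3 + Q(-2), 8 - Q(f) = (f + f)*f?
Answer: -240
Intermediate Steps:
Q(f) = 8 - 2*f² (Q(f) = 8 - (f + f)*f = 8 - 2*f*f = 8 - 2*f²)
c = -24 (c = -8*3 + (8 - 2*(-2)²) = -24 + (8 - 2*4) = -24 + (8 - 8) = -24 + 0 = -24)
(-119 - 145) - c = (-119 - 145) - 1*(-24) = -264 + 24 = -240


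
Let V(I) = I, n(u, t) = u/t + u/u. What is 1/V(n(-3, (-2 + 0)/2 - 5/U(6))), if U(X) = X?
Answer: 11/29 ≈ 0.37931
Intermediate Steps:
n(u, t) = 1 + u/t (n(u, t) = u/t + 1 = 1 + u/t)
1/V(n(-3, (-2 + 0)/2 - 5/U(6))) = 1/((((-2 + 0)/2 - 5/6) - 3)/((-2 + 0)/2 - 5/6)) = 1/(((-2*½ - 5*⅙) - 3)/(-2*½ - 5*⅙)) = 1/(((-1 - ⅚) - 3)/(-1 - ⅚)) = 1/((-11/6 - 3)/(-11/6)) = 1/(-6/11*(-29/6)) = 1/(29/11) = 11/29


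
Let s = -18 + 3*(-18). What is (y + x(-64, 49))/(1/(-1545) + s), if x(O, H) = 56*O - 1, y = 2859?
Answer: 1121670/111241 ≈ 10.083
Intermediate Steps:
s = -72 (s = -18 - 54 = -72)
x(O, H) = -1 + 56*O
(y + x(-64, 49))/(1/(-1545) + s) = (2859 + (-1 + 56*(-64)))/(1/(-1545) - 72) = (2859 + (-1 - 3584))/(-1/1545 - 72) = (2859 - 3585)/(-111241/1545) = -726*(-1545/111241) = 1121670/111241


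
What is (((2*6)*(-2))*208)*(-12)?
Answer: 59904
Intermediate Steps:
(((2*6)*(-2))*208)*(-12) = ((12*(-2))*208)*(-12) = -24*208*(-12) = -4992*(-12) = 59904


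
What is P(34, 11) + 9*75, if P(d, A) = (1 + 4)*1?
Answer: 680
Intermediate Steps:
P(d, A) = 5 (P(d, A) = 5*1 = 5)
P(34, 11) + 9*75 = 5 + 9*75 = 5 + 675 = 680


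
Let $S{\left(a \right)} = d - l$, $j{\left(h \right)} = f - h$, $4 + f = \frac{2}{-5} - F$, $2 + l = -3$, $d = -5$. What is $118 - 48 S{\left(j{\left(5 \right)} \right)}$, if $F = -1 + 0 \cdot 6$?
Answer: $118$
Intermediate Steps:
$F = -1$ ($F = -1 + 0 = -1$)
$l = -5$ ($l = -2 - 3 = -5$)
$f = - \frac{17}{5}$ ($f = -4 + \left(\frac{2}{-5} - -1\right) = -4 + \left(2 \left(- \frac{1}{5}\right) + 1\right) = -4 + \left(- \frac{2}{5} + 1\right) = -4 + \frac{3}{5} = - \frac{17}{5} \approx -3.4$)
$j{\left(h \right)} = - \frac{17}{5} - h$
$S{\left(a \right)} = 0$ ($S{\left(a \right)} = -5 - -5 = -5 + 5 = 0$)
$118 - 48 S{\left(j{\left(5 \right)} \right)} = 118 - 0 = 118 + 0 = 118$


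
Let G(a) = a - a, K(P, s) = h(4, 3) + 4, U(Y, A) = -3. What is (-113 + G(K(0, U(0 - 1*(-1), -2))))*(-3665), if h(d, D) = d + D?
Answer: 414145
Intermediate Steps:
h(d, D) = D + d
K(P, s) = 11 (K(P, s) = (3 + 4) + 4 = 7 + 4 = 11)
G(a) = 0
(-113 + G(K(0, U(0 - 1*(-1), -2))))*(-3665) = (-113 + 0)*(-3665) = -113*(-3665) = 414145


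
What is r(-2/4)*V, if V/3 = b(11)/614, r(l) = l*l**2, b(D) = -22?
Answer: 33/2456 ≈ 0.013436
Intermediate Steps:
r(l) = l**3
V = -33/307 (V = 3*(-22/614) = 3*(-22*1/614) = 3*(-11/307) = -33/307 ≈ -0.10749)
r(-2/4)*V = (-2/4)**3*(-33/307) = (-2*1/4)**3*(-33/307) = (-1/2)**3*(-33/307) = -1/8*(-33/307) = 33/2456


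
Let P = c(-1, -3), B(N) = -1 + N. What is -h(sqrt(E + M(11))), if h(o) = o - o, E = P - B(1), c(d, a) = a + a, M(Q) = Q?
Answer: 0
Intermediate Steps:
c(d, a) = 2*a
P = -6 (P = 2*(-3) = -6)
E = -6 (E = -6 - (-1 + 1) = -6 - 1*0 = -6 + 0 = -6)
h(o) = 0
-h(sqrt(E + M(11))) = -1*0 = 0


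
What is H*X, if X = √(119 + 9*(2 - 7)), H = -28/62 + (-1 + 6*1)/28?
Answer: -237*√74/868 ≈ -2.3488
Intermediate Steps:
H = -237/868 (H = -28*1/62 + (-1 + 6)*(1/28) = -14/31 + 5*(1/28) = -14/31 + 5/28 = -237/868 ≈ -0.27304)
X = √74 (X = √(119 + 9*(-5)) = √(119 - 45) = √74 ≈ 8.6023)
H*X = -237*√74/868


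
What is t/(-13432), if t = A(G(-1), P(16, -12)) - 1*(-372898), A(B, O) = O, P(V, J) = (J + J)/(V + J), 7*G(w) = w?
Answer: -93223/3358 ≈ -27.761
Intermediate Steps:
G(w) = w/7
P(V, J) = 2*J/(J + V) (P(V, J) = (2*J)/(J + V) = 2*J/(J + V))
t = 372892 (t = 2*(-12)/(-12 + 16) - 1*(-372898) = 2*(-12)/4 + 372898 = 2*(-12)*(¼) + 372898 = -6 + 372898 = 372892)
t/(-13432) = 372892/(-13432) = 372892*(-1/13432) = -93223/3358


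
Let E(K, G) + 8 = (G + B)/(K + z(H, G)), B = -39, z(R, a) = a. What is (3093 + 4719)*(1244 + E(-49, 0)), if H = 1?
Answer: 67632948/7 ≈ 9.6619e+6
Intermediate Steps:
E(K, G) = -8 + (-39 + G)/(G + K) (E(K, G) = -8 + (G - 39)/(K + G) = -8 + (-39 + G)/(G + K))
(3093 + 4719)*(1244 + E(-49, 0)) = (3093 + 4719)*(1244 + (-39 - 8*(-49) - 7*0)/(0 - 49)) = 7812*(1244 + (-39 + 392 + 0)/(-49)) = 7812*(1244 - 1/49*353) = 7812*(1244 - 353/49) = 7812*(60603/49) = 67632948/7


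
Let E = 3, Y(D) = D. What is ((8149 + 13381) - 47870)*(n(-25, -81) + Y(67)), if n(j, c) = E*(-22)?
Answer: -26340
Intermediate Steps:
n(j, c) = -66 (n(j, c) = 3*(-22) = -66)
((8149 + 13381) - 47870)*(n(-25, -81) + Y(67)) = ((8149 + 13381) - 47870)*(-66 + 67) = (21530 - 47870)*1 = -26340*1 = -26340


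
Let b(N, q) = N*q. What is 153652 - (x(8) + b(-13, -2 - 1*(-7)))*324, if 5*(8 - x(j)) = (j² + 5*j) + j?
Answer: 896888/5 ≈ 1.7938e+5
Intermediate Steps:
x(j) = 8 - 6*j/5 - j²/5 (x(j) = 8 - ((j² + 5*j) + j)/5 = 8 - (j² + 6*j)/5 = 8 + (-6*j/5 - j²/5) = 8 - 6*j/5 - j²/5)
153652 - (x(8) + b(-13, -2 - 1*(-7)))*324 = 153652 - ((8 - 6/5*8 - ⅕*8²) - 13*(-2 - 1*(-7)))*324 = 153652 - ((8 - 48/5 - ⅕*64) - 13*(-2 + 7))*324 = 153652 - ((8 - 48/5 - 64/5) - 13*5)*324 = 153652 - (-72/5 - 65)*324 = 153652 - (-397)*324/5 = 153652 - 1*(-128628/5) = 153652 + 128628/5 = 896888/5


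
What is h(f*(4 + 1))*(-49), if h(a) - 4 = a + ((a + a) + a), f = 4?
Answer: -4116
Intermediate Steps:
h(a) = 4 + 4*a (h(a) = 4 + (a + ((a + a) + a)) = 4 + (a + (2*a + a)) = 4 + (a + 3*a) = 4 + 4*a)
h(f*(4 + 1))*(-49) = (4 + 4*(4*(4 + 1)))*(-49) = (4 + 4*(4*5))*(-49) = (4 + 4*20)*(-49) = (4 + 80)*(-49) = 84*(-49) = -4116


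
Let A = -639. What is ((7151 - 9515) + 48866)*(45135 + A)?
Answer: 2069152992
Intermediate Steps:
((7151 - 9515) + 48866)*(45135 + A) = ((7151 - 9515) + 48866)*(45135 - 639) = (-2364 + 48866)*44496 = 46502*44496 = 2069152992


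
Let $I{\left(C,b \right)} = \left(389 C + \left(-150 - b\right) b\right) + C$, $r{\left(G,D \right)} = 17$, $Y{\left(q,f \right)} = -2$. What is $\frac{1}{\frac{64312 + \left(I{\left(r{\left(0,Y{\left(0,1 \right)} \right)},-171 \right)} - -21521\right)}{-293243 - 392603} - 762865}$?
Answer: $- \frac{48989}{37371999833} \approx -1.3108 \cdot 10^{-6}$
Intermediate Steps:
$I{\left(C,b \right)} = 390 C + b \left(-150 - b\right)$ ($I{\left(C,b \right)} = \left(389 C + b \left(-150 - b\right)\right) + C = 390 C + b \left(-150 - b\right)$)
$\frac{1}{\frac{64312 + \left(I{\left(r{\left(0,Y{\left(0,1 \right)} \right)},-171 \right)} - -21521\right)}{-293243 - 392603} - 762865} = \frac{1}{\frac{64312 - -24560}{-293243 - 392603} - 762865} = \frac{1}{\frac{64312 + \left(\left(\left(-1\right) 29241 + 25650 + 6630\right) + 21521\right)}{-685846} - 762865} = \frac{1}{\left(64312 + \left(\left(-29241 + 25650 + 6630\right) + 21521\right)\right) \left(- \frac{1}{685846}\right) - 762865} = \frac{1}{\left(64312 + \left(3039 + 21521\right)\right) \left(- \frac{1}{685846}\right) - 762865} = \frac{1}{\left(64312 + 24560\right) \left(- \frac{1}{685846}\right) - 762865} = \frac{1}{88872 \left(- \frac{1}{685846}\right) - 762865} = \frac{1}{- \frac{6348}{48989} - 762865} = \frac{1}{- \frac{37371999833}{48989}} = - \frac{48989}{37371999833}$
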